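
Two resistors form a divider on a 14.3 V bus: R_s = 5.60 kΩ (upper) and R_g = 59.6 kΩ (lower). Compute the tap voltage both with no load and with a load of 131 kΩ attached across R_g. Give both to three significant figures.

Open-circuit: V = 14.3 × 59.6/(5.60 + 59.6) = 13.1 V.
With the load, R_g becomes R_g‖R_L = 40.96 kΩ, so V = 14.3 × 40.96/46.56 = 12.6 V.

Unloaded: 13.1 V; loaded: 12.6 V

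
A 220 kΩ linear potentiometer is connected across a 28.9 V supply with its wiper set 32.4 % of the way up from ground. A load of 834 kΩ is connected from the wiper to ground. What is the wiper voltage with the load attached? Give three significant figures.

The wiper splits the pot into (1−α)R = 148.7 kΩ above and αR = 71.28 kΩ below.
Lower section ‖ load = 65.67 kΩ.
V_wiper = 28.9 × 65.67/(148.7 + 65.67) = 8.85 V.

V ≈ 8.85 V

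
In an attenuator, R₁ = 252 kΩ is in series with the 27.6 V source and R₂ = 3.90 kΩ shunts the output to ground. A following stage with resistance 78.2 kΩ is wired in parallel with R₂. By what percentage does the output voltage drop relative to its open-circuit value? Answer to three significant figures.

The divider's output (Thévenin) resistance is R₁‖R₂ = 3.841 kΩ.
Fractional drop under load = R_th/(R_th + R_L) = 3.841 / (3.841 + 78.2) = 0.04681.
So the output falls by 4.68 %.

4.68 %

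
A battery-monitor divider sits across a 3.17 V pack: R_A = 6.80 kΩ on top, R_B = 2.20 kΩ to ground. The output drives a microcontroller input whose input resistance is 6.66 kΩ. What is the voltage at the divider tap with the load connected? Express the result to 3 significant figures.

The load sits in parallel with R_B: R_B‖R_L = (2.20 × 6.66) / (2.20 + 6.66) = 1.654 kΩ.
V_out = 3.17 × 1.654 / (6.80 + 1.654) = 3.17 × 1.654/8.454 = 0.620 V.

V_out ≈ 0.620 V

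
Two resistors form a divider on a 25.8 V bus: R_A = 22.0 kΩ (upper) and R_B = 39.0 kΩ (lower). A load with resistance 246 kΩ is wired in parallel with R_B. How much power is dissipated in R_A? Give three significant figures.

Total resistance from the source is R_A + (R_B‖R_L) = 55.66 kΩ, so I = 25.8/55.66 kΩ = 0.4635 mA.
P = I²·R_A = (0.4635 mA)² × 22.0 kΩ = 4.73 mW.

P ≈ 4.73 mW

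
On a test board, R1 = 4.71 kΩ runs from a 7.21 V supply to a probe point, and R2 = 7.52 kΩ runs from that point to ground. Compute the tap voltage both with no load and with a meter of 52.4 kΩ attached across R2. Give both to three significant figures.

Open-circuit: V = 7.21 × 7.52/(4.71 + 7.52) = 4.43 V.
With the load, R2 becomes R2‖R_L = 6.576 kΩ, so V = 7.21 × 6.576/11.29 = 4.20 V.

Unloaded: 4.43 V; loaded: 4.20 V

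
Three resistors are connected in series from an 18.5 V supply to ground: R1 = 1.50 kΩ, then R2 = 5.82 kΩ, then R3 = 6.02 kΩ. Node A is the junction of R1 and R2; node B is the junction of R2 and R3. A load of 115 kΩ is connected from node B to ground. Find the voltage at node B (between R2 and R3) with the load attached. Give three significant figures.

V ≈ 8.12 V

At node B, R3 is in parallel with the load: R3‖R_L = 5.721 kΩ.
Below node A the resistance is R2 + (R3‖R_L) = 11.54 kΩ, so V_A = 18.5 × 11.54/13.04 = 16.37 V.
Then V_B = V_A × (R3‖R_L)/(R2 + R3‖R_L) = 16.37 × 5.721/11.54 = 8.12 V.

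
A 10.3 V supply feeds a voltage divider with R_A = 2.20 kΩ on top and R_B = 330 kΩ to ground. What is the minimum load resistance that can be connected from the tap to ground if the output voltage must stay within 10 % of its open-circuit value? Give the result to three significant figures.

Output resistance R_th = R_A‖R_B = (2.20 × 330)/332.2 = 2.185 kΩ.
The fractional drop is R_th/(R_th + R_L); requiring this ≤ 0.100 gives R_L ≥ R_th(1/0.100 − 1) = 2.185 × 9.000 = 19.7 kΩ.

R_L(min) ≈ 19.7 kΩ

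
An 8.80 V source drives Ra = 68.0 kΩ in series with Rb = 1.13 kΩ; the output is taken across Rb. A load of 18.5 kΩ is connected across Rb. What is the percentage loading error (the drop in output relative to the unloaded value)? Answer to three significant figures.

The divider's output (Thévenin) resistance is Ra‖Rb = 1.112 kΩ.
Fractional drop under load = R_th/(R_th + R_L) = 1.112 / (1.112 + 18.5) = 0.05668.
So the output falls by 5.67 %.

5.67 %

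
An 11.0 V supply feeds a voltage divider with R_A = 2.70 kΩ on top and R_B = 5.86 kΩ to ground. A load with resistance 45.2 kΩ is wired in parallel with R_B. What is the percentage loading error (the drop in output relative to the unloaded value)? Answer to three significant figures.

The divider's output (Thévenin) resistance is R_A‖R_B = 1.848 kΩ.
Fractional drop under load = R_th/(R_th + R_L) = 1.848 / (1.848 + 45.2) = 0.03929.
So the output falls by 3.93 %.

3.93 %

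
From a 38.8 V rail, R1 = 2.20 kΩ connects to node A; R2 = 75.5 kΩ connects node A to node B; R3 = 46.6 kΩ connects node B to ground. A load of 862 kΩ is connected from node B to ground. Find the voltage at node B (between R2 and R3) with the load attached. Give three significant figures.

V ≈ 14.1 V

At node B, R3 is in parallel with the load: R3‖R_L = 44.21 kΩ.
Below node A the resistance is R2 + (R3‖R_L) = 119.7 kΩ, so V_A = 38.8 × 119.7/121.9 = 38.10 V.
Then V_B = V_A × (R3‖R_L)/(R2 + R3‖R_L) = 38.10 × 44.21/119.7 = 14.1 V.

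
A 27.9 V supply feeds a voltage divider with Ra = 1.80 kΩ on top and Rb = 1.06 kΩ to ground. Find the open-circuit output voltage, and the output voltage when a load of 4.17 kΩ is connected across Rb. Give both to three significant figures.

Unloaded: 10.3 V; loaded: 8.91 V

Open-circuit: V = 27.9 × 1.06/(1.80 + 1.06) = 10.3 V.
With the load, Rb becomes Rb‖R_L = 0.8452 kΩ, so V = 27.9 × 0.8452/2.645 = 8.91 V.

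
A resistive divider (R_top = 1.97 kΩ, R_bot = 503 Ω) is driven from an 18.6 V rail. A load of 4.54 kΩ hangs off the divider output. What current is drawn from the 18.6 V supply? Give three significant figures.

R_bot‖R_L = 452.8 Ω, so the source sees R_top + R_bot‖R_L = 2423 Ω.
I = 18.6 V / 2423 Ω = 7.68 mA.

I ≈ 7.68 mA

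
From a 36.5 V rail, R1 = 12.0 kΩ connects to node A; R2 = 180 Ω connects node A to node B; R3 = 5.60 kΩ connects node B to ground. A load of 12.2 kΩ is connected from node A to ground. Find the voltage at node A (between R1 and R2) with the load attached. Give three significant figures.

V ≈ 8.99 V

Below node A the series string R2+R3 = 5780 Ω sits in parallel with the 12200 Ω load: 3922 Ω.
V_A = 36.5 × 3922/(12000 + 3922) = 8.99 V.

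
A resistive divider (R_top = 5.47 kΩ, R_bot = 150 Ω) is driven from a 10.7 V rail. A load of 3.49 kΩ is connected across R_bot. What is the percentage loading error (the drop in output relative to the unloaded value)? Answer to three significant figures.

The divider's output (Thévenin) resistance is R_top‖R_bot = 146.0 Ω.
Fractional drop under load = R_th/(R_th + R_L) = 146.0 / (146.0 + 3490) = 0.04015.
So the output falls by 4.02 %.

4.02 %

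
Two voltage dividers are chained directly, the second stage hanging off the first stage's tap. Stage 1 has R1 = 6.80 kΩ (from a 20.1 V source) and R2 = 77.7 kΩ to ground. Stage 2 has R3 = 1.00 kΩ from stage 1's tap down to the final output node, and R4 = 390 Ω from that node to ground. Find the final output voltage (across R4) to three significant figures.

Stage 2 presents R3+R4 = 1390 Ω as a load on stage 1's tap.
Stage 1's lower leg becomes R2‖(R3+R4) = 1366 Ω, so V_mid = 20.1 × 1366/8166 = 3.361 V.
Stage 2 is itself unloaded: V_out = V_mid × R4/(R3+R4) = 3.361 × 390/1390 = 0.943 V.

V_out ≈ 0.943 V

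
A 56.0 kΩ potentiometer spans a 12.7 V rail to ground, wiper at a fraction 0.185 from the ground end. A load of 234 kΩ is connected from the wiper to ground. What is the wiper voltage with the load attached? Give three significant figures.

The wiper splits the pot into (1−α)R = 45.64 kΩ above and αR = 10.36 kΩ below.
Lower section ‖ load = 9.921 kΩ.
V_wiper = 12.7 × 9.921/(45.64 + 9.921) = 2.27 V.

V ≈ 2.27 V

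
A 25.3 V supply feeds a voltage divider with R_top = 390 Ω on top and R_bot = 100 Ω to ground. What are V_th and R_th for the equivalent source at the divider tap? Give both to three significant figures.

V_th = 5.16 V, R_th = 79.6 Ω

V_th is the open-circuit tap voltage: 25.3 × 100/(390 + 100) = 5.16 V.
With the supply zeroed, R_top and R_bot appear in parallel from the tap: R_th = R_top‖R_bot = (390 × 100)/490.0 = 79.6 Ω.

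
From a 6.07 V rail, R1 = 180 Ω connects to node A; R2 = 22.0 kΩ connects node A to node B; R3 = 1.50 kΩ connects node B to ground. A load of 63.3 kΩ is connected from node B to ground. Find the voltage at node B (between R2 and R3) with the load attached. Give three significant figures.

V ≈ 0.376 V

At node B, R3 is in parallel with the load: R3‖R_L = 1465 Ω.
Below node A the resistance is R2 + (R3‖R_L) = 23470 Ω, so V_A = 6.07 × 23470/23650 = 6.024 V.
Then V_B = V_A × (R3‖R_L)/(R2 + R3‖R_L) = 6.024 × 1465/23470 = 0.376 V.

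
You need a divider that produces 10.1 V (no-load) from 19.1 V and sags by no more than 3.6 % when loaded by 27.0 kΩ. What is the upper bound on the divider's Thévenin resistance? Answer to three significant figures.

R_th ≤ 1.01 kΩ

Loading drop = R_th/(R_th + R_L) ≤ 0.0360, so R_th ≤ R_L · ε/(1−ε) = 27.0 kΩ × 0.0360/0.9640 = 1.01 kΩ.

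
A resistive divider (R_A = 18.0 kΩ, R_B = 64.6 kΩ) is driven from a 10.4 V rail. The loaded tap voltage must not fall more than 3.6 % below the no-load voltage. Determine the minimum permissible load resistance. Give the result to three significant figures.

Output resistance R_th = R_A‖R_B = (18.0 × 64.6)/82.60 = 14.08 kΩ.
The fractional drop is R_th/(R_th + R_L); requiring this ≤ 0.0360 gives R_L ≥ R_th(1/0.0360 − 1) = 14.08 × 26.78 = 377 kΩ.

R_L(min) ≈ 377 kΩ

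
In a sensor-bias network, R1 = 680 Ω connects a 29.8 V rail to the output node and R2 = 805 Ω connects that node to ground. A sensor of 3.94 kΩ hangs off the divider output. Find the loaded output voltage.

The load sits in parallel with R2: R2‖R_L = (805 × 3940) / (805 + 3940) = 668.4 Ω.
V_out = 29.8 × 668.4 / (680 + 668.4) = 29.8 × 668.4/1348 = 14.8 V.
(Unloaded it would have been 16.2 V.)

V_out ≈ 14.8 V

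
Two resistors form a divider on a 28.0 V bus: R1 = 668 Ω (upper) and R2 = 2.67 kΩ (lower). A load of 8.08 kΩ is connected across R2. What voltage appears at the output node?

V_out ≈ 21.0 V

The load sits in parallel with R2: R2‖R_L = (2670 × 8080) / (2670 + 8080) = 2007 Ω.
V_out = 28.0 × 2007 / (668 + 2007) = 28.0 × 2007/2675 = 21.0 V.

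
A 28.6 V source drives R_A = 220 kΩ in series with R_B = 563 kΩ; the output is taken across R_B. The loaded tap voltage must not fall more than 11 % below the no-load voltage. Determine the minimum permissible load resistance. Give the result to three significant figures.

R_L(min) ≈ 1.28 MΩ

Output resistance R_th = R_A‖R_B = (220 × 563)/783.0 = 158.2 kΩ.
The fractional drop is R_th/(R_th + R_L); requiring this ≤ 0.110 gives R_L ≥ R_th(1/0.110 − 1) = 158.2 × 8.091 = 1.28 MΩ.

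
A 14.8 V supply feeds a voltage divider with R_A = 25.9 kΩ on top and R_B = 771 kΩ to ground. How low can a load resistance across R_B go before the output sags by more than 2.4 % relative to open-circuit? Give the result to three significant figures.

Output resistance R_th = R_A‖R_B = (25.9 × 771)/796.9 = 25.06 kΩ.
The fractional drop is R_th/(R_th + R_L); requiring this ≤ 0.0240 gives R_L ≥ R_th(1/0.0240 − 1) = 25.06 × 40.67 = 1.02 MΩ.

R_L(min) ≈ 1.02 MΩ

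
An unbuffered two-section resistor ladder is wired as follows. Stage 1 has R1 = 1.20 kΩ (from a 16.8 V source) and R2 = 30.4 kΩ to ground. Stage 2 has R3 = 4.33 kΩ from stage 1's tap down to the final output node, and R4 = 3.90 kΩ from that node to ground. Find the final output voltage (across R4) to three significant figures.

Stage 2 presents R3+R4 = 8.230 kΩ as a load on stage 1's tap.
Stage 1's lower leg becomes R2‖(R3+R4) = 6.477 kΩ, so V_mid = 16.8 × 6.477/7.677 = 14.17 V.
Stage 2 is itself unloaded: V_out = V_mid × R4/(R3+R4) = 14.17 × 3.90/8.230 = 6.72 V.

V_out ≈ 6.72 V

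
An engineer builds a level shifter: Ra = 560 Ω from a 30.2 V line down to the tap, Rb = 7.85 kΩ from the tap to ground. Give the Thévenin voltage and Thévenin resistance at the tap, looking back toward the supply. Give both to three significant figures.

V_th is the open-circuit tap voltage: 30.2 × 7850/(560 + 7850) = 28.2 V.
With the supply zeroed, Ra and Rb appear in parallel from the tap: R_th = Ra‖Rb = (560 × 7850)/8410 = 523 Ω.

V_th = 28.2 V, R_th = 523 Ω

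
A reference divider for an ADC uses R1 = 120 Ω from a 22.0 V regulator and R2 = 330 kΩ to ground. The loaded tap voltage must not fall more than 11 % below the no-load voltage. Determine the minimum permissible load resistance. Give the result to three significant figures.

Output resistance R_th = R1‖R2 = (120 × 330000)/330100 = 120.0 Ω.
The fractional drop is R_th/(R_th + R_L); requiring this ≤ 0.110 gives R_L ≥ R_th(1/0.110 − 1) = 120.0 × 8.091 = 971 Ω.

R_L(min) ≈ 971 Ω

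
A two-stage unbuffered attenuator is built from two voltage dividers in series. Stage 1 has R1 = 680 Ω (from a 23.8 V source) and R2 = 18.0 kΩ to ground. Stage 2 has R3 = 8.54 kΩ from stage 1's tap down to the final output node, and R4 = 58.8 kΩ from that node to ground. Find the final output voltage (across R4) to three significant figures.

V_out ≈ 19.8 V

Stage 2 presents R3+R4 = 67340 Ω as a load on stage 1's tap.
Stage 1's lower leg becomes R2‖(R3+R4) = 14200 Ω, so V_mid = 23.8 × 14200/14880 = 22.71 V.
Stage 2 is itself unloaded: V_out = V_mid × R4/(R3+R4) = 22.71 × 58800/67340 = 19.8 V.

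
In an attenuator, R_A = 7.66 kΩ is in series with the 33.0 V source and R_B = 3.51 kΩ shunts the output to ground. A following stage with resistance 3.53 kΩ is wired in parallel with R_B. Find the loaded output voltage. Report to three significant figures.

V_out ≈ 6.17 V

The load sits in parallel with R_B: R_B‖R_L = (3.51 × 3.53) / (3.51 + 3.53) = 1.760 kΩ.
V_out = 33.0 × 1.760 / (7.66 + 1.760) = 33.0 × 1.760/9.420 = 6.17 V.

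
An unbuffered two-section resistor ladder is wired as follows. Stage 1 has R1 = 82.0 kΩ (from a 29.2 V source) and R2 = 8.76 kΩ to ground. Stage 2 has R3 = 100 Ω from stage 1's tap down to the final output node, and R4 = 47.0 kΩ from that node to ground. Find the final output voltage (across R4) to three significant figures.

Stage 2 presents R3+R4 = 47100 Ω as a load on stage 1's tap.
Stage 1's lower leg becomes R2‖(R3+R4) = 7386 Ω, so V_mid = 29.2 × 7386/89390 = 2.413 V.
Stage 2 is itself unloaded: V_out = V_mid × R4/(R3+R4) = 2.413 × 47000/47100 = 2.41 V.

V_out ≈ 2.41 V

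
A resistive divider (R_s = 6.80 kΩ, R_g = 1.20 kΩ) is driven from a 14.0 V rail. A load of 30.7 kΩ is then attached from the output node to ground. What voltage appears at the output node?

V_out ≈ 2.03 V

The load sits in parallel with R_g: R_g‖R_L = (1.20 × 30.7) / (1.20 + 30.7) = 1.155 kΩ.
V_out = 14.0 × 1.155 / (6.80 + 1.155) = 14.0 × 1.155/7.955 = 2.03 V.
(Unloaded it would have been 2.10 V.)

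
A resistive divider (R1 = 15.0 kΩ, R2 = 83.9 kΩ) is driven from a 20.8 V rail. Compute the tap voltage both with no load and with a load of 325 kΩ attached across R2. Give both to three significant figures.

Unloaded: 17.6 V; loaded: 17.0 V

Open-circuit: V = 20.8 × 83.9/(15.0 + 83.9) = 17.6 V.
With the load, R2 becomes R2‖R_L = 66.69 kΩ, so V = 20.8 × 66.69/81.69 = 17.0 V.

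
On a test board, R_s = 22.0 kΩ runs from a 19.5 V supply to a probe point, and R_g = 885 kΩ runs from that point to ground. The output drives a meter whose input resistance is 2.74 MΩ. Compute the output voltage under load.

The load sits in parallel with R_g: R_g‖R_L = (885 × 2740) / (885 + 2740) = 668.9 kΩ.
V_out = 19.5 × 668.9 / (22.0 + 668.9) = 19.5 × 668.9/690.9 = 18.9 V.

V_out ≈ 18.9 V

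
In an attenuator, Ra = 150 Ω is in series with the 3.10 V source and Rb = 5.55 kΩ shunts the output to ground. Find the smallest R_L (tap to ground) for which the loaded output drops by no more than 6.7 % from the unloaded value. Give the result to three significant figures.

Output resistance R_th = Ra‖Rb = (150 × 5550)/5700 = 146.1 Ω.
The fractional drop is R_th/(R_th + R_L); requiring this ≤ 0.0670 gives R_L ≥ R_th(1/0.0670 − 1) = 146.1 × 13.93 = 2.03 kΩ.

R_L(min) ≈ 2.03 kΩ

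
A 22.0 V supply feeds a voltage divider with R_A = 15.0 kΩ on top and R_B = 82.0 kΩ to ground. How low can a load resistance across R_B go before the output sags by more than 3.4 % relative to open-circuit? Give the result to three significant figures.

R_L(min) ≈ 360 kΩ

Output resistance R_th = R_A‖R_B = (15.0 × 82.0)/97.00 = 12.68 kΩ.
The fractional drop is R_th/(R_th + R_L); requiring this ≤ 0.0340 gives R_L ≥ R_th(1/0.0340 − 1) = 12.68 × 28.41 = 360 kΩ.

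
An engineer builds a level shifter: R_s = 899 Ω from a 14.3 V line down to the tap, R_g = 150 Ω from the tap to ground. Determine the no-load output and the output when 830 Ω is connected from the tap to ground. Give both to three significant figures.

Open-circuit: V = 14.3 × 150/(899 + 150) = 2.04 V.
With the load, R_g becomes R_g‖R_L = 127.0 Ω, so V = 14.3 × 127.0/1026 = 1.77 V.

Unloaded: 2.04 V; loaded: 1.77 V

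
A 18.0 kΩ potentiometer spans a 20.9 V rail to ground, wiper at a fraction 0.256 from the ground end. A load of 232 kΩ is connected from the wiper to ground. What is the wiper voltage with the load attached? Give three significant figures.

The wiper splits the pot into (1−α)R = 13.39 kΩ above and αR = 4.608 kΩ below.
Lower section ‖ load = 4.518 kΩ.
V_wiper = 20.9 × 4.518/(13.39 + 4.518) = 5.27 V.

V ≈ 5.27 V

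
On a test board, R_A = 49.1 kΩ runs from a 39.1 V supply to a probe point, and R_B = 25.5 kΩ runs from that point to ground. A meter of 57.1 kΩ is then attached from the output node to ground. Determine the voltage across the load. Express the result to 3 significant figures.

V_out ≈ 10.3 V

The load sits in parallel with R_B: R_B‖R_L = (25.5 × 57.1) / (25.5 + 57.1) = 17.63 kΩ.
V_out = 39.1 × 17.63 / (49.1 + 17.63) = 39.1 × 17.63/66.73 = 10.3 V.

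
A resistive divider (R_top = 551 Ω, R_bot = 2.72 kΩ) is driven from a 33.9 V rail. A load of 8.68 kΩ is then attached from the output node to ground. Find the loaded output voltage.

V_out ≈ 26.8 V

The load sits in parallel with R_bot: R_bot‖R_L = (2720 × 8680) / (2720 + 8680) = 2071 Ω.
V_out = 33.9 × 2071 / (551 + 2071) = 33.9 × 2071/2622 = 26.8 V.
(Unloaded it would have been 28.2 V.)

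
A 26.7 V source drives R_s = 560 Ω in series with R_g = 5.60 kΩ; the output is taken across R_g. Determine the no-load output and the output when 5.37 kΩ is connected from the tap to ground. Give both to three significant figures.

Unloaded: 24.3 V; loaded: 22.2 V

Open-circuit: V = 26.7 × 5600/(560 + 5600) = 24.3 V.
With the load, R_g becomes R_g‖R_L = 2741 Ω, so V = 26.7 × 2741/3301 = 22.2 V.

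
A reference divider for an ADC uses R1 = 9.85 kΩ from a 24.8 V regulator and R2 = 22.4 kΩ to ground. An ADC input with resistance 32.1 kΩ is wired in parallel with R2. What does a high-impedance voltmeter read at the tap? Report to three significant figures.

The load sits in parallel with R2: R2‖R_L = (22.4 × 32.1) / (22.4 + 32.1) = 13.19 kΩ.
V_out = 24.8 × 13.19 / (9.85 + 13.19) = 24.8 × 13.19/23.04 = 14.2 V.

V_out ≈ 14.2 V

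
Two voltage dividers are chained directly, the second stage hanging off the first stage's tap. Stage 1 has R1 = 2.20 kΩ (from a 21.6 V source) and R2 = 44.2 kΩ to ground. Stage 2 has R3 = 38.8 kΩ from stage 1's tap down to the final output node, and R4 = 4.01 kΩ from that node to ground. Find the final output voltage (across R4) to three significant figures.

Stage 2 presents R3+R4 = 42.81 kΩ as a load on stage 1's tap.
Stage 1's lower leg becomes R2‖(R3+R4) = 21.75 kΩ, so V_mid = 21.6 × 21.75/23.95 = 19.62 V.
Stage 2 is itself unloaded: V_out = V_mid × R4/(R3+R4) = 19.62 × 4.01/42.81 = 1.84 V.

V_out ≈ 1.84 V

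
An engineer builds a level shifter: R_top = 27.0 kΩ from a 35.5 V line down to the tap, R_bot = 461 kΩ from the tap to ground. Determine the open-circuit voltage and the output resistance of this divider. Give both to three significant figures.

V_th is the open-circuit tap voltage: 35.5 × 461/(27.0 + 461) = 33.5 V.
With the supply zeroed, R_top and R_bot appear in parallel from the tap: R_th = R_top‖R_bot = (27.0 × 461)/488.0 = 25.5 kΩ.

V_th = 33.5 V, R_th = 25.5 kΩ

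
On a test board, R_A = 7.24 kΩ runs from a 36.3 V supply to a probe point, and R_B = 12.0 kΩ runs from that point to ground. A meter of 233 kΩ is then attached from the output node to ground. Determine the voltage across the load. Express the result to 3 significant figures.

V_out ≈ 22.2 V

The load sits in parallel with R_B: R_B‖R_L = (12.0 × 233) / (12.0 + 233) = 11.41 kΩ.
V_out = 36.3 × 11.41 / (7.24 + 11.41) = 36.3 × 11.41/18.65 = 22.2 V.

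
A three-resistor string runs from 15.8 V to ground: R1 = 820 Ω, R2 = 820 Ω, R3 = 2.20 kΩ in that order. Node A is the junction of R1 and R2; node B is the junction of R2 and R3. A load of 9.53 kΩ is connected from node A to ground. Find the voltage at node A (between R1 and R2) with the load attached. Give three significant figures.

Below node A the series string R2+R3 = 3020 Ω sits in parallel with the 9530 Ω load: 2293 Ω.
V_A = 15.8 × 2293/(820 + 2293) = 11.6 V.

V ≈ 11.6 V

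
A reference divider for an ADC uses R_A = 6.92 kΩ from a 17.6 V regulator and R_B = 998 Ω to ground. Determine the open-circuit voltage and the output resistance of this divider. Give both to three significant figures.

V_th = 2.22 V, R_th = 872 Ω

V_th is the open-circuit tap voltage: 17.6 × 998/(6920 + 998) = 2.22 V.
With the supply zeroed, R_A and R_B appear in parallel from the tap: R_th = R_A‖R_B = (6920 × 998)/7918 = 872 Ω.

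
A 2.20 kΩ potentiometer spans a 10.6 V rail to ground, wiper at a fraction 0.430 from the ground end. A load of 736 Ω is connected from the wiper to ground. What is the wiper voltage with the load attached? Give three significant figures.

The wiper splits the pot into (1−α)R = 1254 Ω above and αR = 946.0 Ω below.
Lower section ‖ load = 413.9 Ω.
V_wiper = 10.6 × 413.9/(1254 + 413.9) = 2.63 V.

V ≈ 2.63 V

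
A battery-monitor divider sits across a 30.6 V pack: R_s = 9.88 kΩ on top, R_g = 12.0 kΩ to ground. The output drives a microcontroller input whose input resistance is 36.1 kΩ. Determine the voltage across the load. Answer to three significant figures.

The load sits in parallel with R_g: R_g‖R_L = (12.0 × 36.1) / (12.0 + 36.1) = 9.006 kΩ.
V_out = 30.6 × 9.006 / (9.88 + 9.006) = 30.6 × 9.006/18.89 = 14.6 V.

V_out ≈ 14.6 V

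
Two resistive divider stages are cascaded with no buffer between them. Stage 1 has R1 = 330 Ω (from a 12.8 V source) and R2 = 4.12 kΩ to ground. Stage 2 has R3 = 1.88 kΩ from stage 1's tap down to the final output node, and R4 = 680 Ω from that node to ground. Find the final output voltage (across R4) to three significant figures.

Stage 2 presents R3+R4 = 2560 Ω as a load on stage 1's tap.
Stage 1's lower leg becomes R2‖(R3+R4) = 1579 Ω, so V_mid = 12.8 × 1579/1909 = 10.59 V.
Stage 2 is itself unloaded: V_out = V_mid × R4/(R3+R4) = 10.59 × 680/2560 = 2.81 V.

V_out ≈ 2.81 V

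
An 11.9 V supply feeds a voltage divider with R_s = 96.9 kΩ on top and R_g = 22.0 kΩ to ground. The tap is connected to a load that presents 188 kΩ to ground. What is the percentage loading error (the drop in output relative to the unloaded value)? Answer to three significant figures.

8.71 %

The divider's output (Thévenin) resistance is R_s‖R_g = 17.93 kΩ.
Fractional drop under load = R_th/(R_th + R_L) = 17.93 / (17.93 + 188) = 0.08707.
So the output falls by 8.71 %.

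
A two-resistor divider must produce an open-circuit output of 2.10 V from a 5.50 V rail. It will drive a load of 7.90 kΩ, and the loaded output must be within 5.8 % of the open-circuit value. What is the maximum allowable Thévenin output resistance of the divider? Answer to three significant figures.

Loading drop = R_th/(R_th + R_L) ≤ 0.0580, so R_th ≤ R_L · ε/(1−ε) = 7.90 kΩ × 0.0580/0.9420 = 486 Ω.

R_th ≤ 486 Ω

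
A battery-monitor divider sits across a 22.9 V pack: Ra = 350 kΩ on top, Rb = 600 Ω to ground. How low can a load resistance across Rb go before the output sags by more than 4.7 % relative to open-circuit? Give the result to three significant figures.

Output resistance R_th = Ra‖Rb = (350000 × 600)/350600 = 599.0 Ω.
The fractional drop is R_th/(R_th + R_L); requiring this ≤ 0.0470 gives R_L ≥ R_th(1/0.0470 − 1) = 599.0 × 20.28 = 12.1 kΩ.

R_L(min) ≈ 12.1 kΩ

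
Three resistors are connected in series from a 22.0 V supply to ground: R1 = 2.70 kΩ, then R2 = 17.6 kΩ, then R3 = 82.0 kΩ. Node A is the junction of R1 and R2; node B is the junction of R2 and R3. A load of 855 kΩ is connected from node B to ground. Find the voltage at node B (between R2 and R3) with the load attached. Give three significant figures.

At node B, R3 is in parallel with the load: R3‖R_L = 74.82 kΩ.
Below node A the resistance is R2 + (R3‖R_L) = 92.42 kΩ, so V_A = 22.0 × 92.42/95.12 = 21.38 V.
Then V_B = V_A × (R3‖R_L)/(R2 + R3‖R_L) = 21.38 × 74.82/92.42 = 17.3 V.

V ≈ 17.3 V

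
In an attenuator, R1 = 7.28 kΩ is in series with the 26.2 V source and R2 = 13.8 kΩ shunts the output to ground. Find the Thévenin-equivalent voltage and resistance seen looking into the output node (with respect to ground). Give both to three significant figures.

V_th is the open-circuit tap voltage: 26.2 × 13.8/(7.28 + 13.8) = 17.2 V.
With the supply zeroed, R1 and R2 appear in parallel from the tap: R_th = R1‖R2 = (7.28 × 13.8)/21.08 = 4.77 kΩ.

V_th = 17.2 V, R_th = 4.77 kΩ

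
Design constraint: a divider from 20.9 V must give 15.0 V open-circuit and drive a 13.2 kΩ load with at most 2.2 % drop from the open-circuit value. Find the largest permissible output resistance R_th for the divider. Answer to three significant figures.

R_th ≤ 297 Ω

Loading drop = R_th/(R_th + R_L) ≤ 0.0220, so R_th ≤ R_L · ε/(1−ε) = 13.2 kΩ × 0.0220/0.9780 = 297 Ω.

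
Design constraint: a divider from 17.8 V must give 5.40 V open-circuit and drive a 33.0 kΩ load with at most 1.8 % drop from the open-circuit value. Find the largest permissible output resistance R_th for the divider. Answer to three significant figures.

Loading drop = R_th/(R_th + R_L) ≤ 0.0180, so R_th ≤ R_L · ε/(1−ε) = 33.0 kΩ × 0.0180/0.9820 = 605 Ω.

R_th ≤ 605 Ω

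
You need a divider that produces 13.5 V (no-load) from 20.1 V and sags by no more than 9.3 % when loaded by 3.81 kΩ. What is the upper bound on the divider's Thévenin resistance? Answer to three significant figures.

Loading drop = R_th/(R_th + R_L) ≤ 0.0930, so R_th ≤ R_L · ε/(1−ε) = 3.81 kΩ × 0.0930/0.9070 = 391 Ω.

R_th ≤ 391 Ω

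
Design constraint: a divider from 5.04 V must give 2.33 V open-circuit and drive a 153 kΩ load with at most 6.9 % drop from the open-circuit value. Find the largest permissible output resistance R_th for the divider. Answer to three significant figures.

R_th ≤ 11.3 kΩ

Loading drop = R_th/(R_th + R_L) ≤ 0.0690, so R_th ≤ R_L · ε/(1−ε) = 153 kΩ × 0.0690/0.9310 = 11.3 kΩ.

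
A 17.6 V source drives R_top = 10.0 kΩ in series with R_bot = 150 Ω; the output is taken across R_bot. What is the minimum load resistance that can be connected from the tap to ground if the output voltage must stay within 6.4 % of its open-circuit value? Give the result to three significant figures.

Output resistance R_th = R_top‖R_bot = (10000 × 150)/10150 = 147.8 Ω.
The fractional drop is R_th/(R_th + R_L); requiring this ≤ 0.0640 gives R_L ≥ R_th(1/0.0640 − 1) = 147.8 × 14.62 = 2.16 kΩ.

R_L(min) ≈ 2.16 kΩ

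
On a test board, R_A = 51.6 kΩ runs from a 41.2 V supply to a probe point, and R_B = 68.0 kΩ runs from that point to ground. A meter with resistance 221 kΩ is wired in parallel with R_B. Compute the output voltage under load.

V_out ≈ 20.7 V

The load sits in parallel with R_B: R_B‖R_L = (68.0 × 221) / (68.0 + 221) = 52.00 kΩ.
V_out = 41.2 × 52.00 / (51.6 + 52.00) = 41.2 × 52.00/103.6 = 20.7 V.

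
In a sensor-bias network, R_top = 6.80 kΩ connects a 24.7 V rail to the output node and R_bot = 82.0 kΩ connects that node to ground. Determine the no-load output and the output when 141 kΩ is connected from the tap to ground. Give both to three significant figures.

Open-circuit: V = 24.7 × 82.0/(6.80 + 82.0) = 22.8 V.
With the load, R_bot becomes R_bot‖R_L = 51.85 kΩ, so V = 24.7 × 51.85/58.65 = 21.8 V.

Unloaded: 22.8 V; loaded: 21.8 V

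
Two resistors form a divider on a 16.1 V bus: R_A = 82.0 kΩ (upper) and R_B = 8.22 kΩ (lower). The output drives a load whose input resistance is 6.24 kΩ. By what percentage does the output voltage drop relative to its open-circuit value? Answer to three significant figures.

Unloaded V = 16.1 × 8.22/90.22 = 1.467 V.
Loaded: R_B‖R_L = 3.547 kΩ, giving V = 16.1 × 3.547/85.55 = 0.6676 V.
Drop = (1.467 − 0.6676) / 1.467 = 54.5 %.

54.5 %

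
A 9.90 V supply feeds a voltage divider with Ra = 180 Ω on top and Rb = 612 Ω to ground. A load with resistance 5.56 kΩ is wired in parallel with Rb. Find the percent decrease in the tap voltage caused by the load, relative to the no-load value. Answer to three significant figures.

The divider's output (Thévenin) resistance is Ra‖Rb = 139.1 Ω.
Fractional drop under load = R_th/(R_th + R_L) = 139.1 / (139.1 + 5560) = 0.02441.
So the output falls by 2.44 %.

2.44 %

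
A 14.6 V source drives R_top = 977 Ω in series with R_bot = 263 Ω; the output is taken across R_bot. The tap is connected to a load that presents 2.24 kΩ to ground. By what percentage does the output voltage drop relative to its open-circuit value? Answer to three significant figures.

Unloaded V = 14.6 × 263/1240 = 3.0966 V.
Loaded: R_bot‖R_L = 235.4 Ω, giving V = 14.6 × 235.4/1212 = 2.8344 V.
Drop = (3.0966 − 2.8344) / 3.0966 = 8.47 %.

8.47 %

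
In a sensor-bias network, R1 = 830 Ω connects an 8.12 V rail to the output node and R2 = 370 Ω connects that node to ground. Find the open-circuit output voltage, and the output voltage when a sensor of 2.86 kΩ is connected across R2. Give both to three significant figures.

Open-circuit: V = 8.12 × 370/(830 + 370) = 2.50 V.
With the load, R2 becomes R2‖R_L = 327.6 Ω, so V = 8.12 × 327.6/1158 = 2.30 V.

Unloaded: 2.50 V; loaded: 2.30 V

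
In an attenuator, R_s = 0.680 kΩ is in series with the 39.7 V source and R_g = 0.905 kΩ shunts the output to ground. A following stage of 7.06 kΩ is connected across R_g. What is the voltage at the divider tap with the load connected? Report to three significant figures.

V_out ≈ 21.5 V

The load sits in parallel with R_g: R_g‖R_L = (905 × 7060) / (905 + 7060) = 802.2 Ω.
V_out = 39.7 × 802.2 / (680 + 802.2) = 39.7 × 802.2/1482 = 21.5 V.
(Unloaded it would have been 22.7 V.)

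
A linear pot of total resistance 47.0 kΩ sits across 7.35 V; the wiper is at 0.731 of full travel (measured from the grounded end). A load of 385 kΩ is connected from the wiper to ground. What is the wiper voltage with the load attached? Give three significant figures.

V ≈ 5.25 V

The wiper splits the pot into (1−α)R = 12.64 kΩ above and αR = 34.36 kΩ below.
Lower section ‖ load = 31.54 kΩ.
V_wiper = 7.35 × 31.54/(12.64 + 31.54) = 5.25 V.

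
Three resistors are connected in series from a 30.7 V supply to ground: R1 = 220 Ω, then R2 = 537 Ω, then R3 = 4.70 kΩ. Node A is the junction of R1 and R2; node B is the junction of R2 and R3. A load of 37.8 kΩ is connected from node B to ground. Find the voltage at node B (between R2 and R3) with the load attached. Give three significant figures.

V ≈ 26.0 V

At node B, R3 is in parallel with the load: R3‖R_L = 4180 Ω.
Below node A the resistance is R2 + (R3‖R_L) = 4717 Ω, so V_A = 30.7 × 4717/4937 = 29.33 V.
Then V_B = V_A × (R3‖R_L)/(R2 + R3‖R_L) = 29.33 × 4180/4717 = 26.0 V.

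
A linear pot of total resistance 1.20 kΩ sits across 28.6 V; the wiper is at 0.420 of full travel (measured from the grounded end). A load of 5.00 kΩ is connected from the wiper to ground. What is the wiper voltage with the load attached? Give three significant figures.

The wiper splits the pot into (1−α)R = 696.0 Ω above and αR = 504.0 Ω below.
Lower section ‖ load = 457.8 Ω.
V_wiper = 28.6 × 457.8/(696.0 + 457.8) = 11.3 V.

V ≈ 11.3 V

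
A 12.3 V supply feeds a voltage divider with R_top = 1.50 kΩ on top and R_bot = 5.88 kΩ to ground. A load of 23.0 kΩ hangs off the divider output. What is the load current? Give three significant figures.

R_bot‖R_L = 4.683 kΩ; V_out = 12.3 × 4.683/6.183 = 9.316 V.
I_L = V_out / R_L = 9.316 / 23.0 kΩ = 0.405 mA.

I_L ≈ 0.405 mA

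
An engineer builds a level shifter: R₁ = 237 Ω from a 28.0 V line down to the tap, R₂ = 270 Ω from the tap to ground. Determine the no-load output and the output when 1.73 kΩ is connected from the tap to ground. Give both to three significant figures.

Unloaded: 14.9 V; loaded: 13.9 V

Open-circuit: V = 28.0 × 270/(237 + 270) = 14.9 V.
With the load, R₂ becomes R₂‖R_L = 233.6 Ω, so V = 28.0 × 233.6/470.6 = 13.9 V.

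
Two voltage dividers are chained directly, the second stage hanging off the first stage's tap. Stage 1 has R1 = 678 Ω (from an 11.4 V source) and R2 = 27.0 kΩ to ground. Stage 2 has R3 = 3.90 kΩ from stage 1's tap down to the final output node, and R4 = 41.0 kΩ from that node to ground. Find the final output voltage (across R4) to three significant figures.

V_out ≈ 10.0 V

Stage 2 presents R3+R4 = 44900 Ω as a load on stage 1's tap.
Stage 1's lower leg becomes R2‖(R3+R4) = 16860 Ω, so V_mid = 11.4 × 16860/17540 = 10.96 V.
Stage 2 is itself unloaded: V_out = V_mid × R4/(R3+R4) = 10.96 × 41000/44900 = 10.0 V.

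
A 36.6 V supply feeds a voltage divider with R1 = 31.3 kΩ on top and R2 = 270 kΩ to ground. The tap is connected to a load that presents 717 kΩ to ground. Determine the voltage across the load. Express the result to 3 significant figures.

V_out ≈ 31.6 V

The load sits in parallel with R2: R2‖R_L = (270 × 717) / (270 + 717) = 196.1 kΩ.
V_out = 36.6 × 196.1 / (31.3 + 196.1) = 36.6 × 196.1/227.4 = 31.6 V.
(Unloaded it would have been 32.8 V.)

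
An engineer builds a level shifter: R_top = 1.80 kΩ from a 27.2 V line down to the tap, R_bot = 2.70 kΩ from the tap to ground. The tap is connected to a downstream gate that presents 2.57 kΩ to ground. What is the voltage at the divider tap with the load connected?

The load sits in parallel with R_bot: R_bot‖R_L = (2.70 × 2.57) / (2.70 + 2.57) = 1.317 kΩ.
V_out = 27.2 × 1.317 / (1.80 + 1.317) = 27.2 × 1.317/3.117 = 11.5 V.

V_out ≈ 11.5 V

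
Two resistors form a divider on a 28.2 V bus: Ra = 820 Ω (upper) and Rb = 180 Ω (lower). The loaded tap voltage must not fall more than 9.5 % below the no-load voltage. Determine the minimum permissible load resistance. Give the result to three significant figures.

Output resistance R_th = Ra‖Rb = (820 × 180)/1000 = 147.6 Ω.
The fractional drop is R_th/(R_th + R_L); requiring this ≤ 0.0950 gives R_L ≥ R_th(1/0.0950 − 1) = 147.6 × 9.526 = 1.41 kΩ.

R_L(min) ≈ 1.41 kΩ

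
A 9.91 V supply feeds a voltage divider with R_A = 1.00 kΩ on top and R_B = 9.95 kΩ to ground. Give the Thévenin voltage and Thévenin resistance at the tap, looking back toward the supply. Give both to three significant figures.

V_th = 9.00 V, R_th = 909 Ω

V_th is the open-circuit tap voltage: 9.91 × 9.95/(1.00 + 9.95) = 9.00 V.
With the supply zeroed, R_A and R_B appear in parallel from the tap: R_th = R_A‖R_B = (1.00 × 9.95)/10.95 = 909 Ω.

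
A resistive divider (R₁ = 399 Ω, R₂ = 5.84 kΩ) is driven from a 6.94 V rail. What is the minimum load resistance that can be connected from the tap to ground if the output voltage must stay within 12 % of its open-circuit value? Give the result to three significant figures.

R_L(min) ≈ 2.74 kΩ

Output resistance R_th = R₁‖R₂ = (399 × 5840)/6239 = 373.5 Ω.
The fractional drop is R_th/(R_th + R_L); requiring this ≤ 0.120 gives R_L ≥ R_th(1/0.120 − 1) = 373.5 × 7.333 = 2.74 kΩ.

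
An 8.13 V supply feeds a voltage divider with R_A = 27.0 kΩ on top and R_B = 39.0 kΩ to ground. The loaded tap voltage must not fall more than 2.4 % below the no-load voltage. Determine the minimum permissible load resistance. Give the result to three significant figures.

Output resistance R_th = R_A‖R_B = (27.0 × 39.0)/66.00 = 15.95 kΩ.
The fractional drop is R_th/(R_th + R_L); requiring this ≤ 0.0240 gives R_L ≥ R_th(1/0.0240 − 1) = 15.95 × 40.67 = 649 kΩ.

R_L(min) ≈ 649 kΩ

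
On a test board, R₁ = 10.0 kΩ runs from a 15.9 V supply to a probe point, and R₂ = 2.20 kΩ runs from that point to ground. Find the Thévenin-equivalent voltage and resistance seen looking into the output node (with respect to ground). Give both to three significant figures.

V_th is the open-circuit tap voltage: 15.9 × 2.20/(10.0 + 2.20) = 2.87 V.
With the supply zeroed, R₁ and R₂ appear in parallel from the tap: R_th = R₁‖R₂ = (10.0 × 2.20)/12.20 = 1.80 kΩ.

V_th = 2.87 V, R_th = 1.80 kΩ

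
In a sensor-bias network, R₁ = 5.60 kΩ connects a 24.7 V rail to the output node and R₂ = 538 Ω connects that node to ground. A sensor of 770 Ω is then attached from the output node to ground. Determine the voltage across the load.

The load sits in parallel with R₂: R₂‖R_L = (538 × 770) / (538 + 770) = 316.7 Ω.
V_out = 24.7 × 316.7 / (5600 + 316.7) = 24.7 × 316.7/5917 = 1.32 V.

V_out ≈ 1.32 V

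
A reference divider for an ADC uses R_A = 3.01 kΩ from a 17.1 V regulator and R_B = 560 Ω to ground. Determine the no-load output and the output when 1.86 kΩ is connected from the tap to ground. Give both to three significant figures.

Open-circuit: V = 17.1 × 560/(3010 + 560) = 2.68 V.
With the load, R_B becomes R_B‖R_L = 430.4 Ω, so V = 17.1 × 430.4/3440 = 2.14 V.

Unloaded: 2.68 V; loaded: 2.14 V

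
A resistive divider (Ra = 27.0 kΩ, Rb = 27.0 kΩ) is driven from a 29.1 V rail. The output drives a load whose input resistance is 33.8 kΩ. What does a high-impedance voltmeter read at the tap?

V_out ≈ 10.4 V

The load sits in parallel with Rb: Rb‖R_L = (27.0 × 33.8) / (27.0 + 33.8) = 15.01 kΩ.
V_out = 29.1 × 15.01 / (27.0 + 15.01) = 29.1 × 15.01/42.01 = 10.4 V.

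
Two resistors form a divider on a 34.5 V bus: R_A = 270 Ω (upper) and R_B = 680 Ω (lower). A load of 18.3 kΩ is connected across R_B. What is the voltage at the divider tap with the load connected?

The load sits in parallel with R_B: R_B‖R_L = (680 × 18300) / (680 + 18300) = 655.6 Ω.
V_out = 34.5 × 655.6 / (270 + 655.6) = 34.5 × 655.6/925.6 = 24.4 V.

V_out ≈ 24.4 V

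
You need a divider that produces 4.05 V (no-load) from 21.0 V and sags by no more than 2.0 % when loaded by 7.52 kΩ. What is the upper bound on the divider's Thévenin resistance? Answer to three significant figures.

Loading drop = R_th/(R_th + R_L) ≤ 0.0200, so R_th ≤ R_L · ε/(1−ε) = 7.52 kΩ × 0.0200/0.9800 = 153 Ω.
(Any R1, R2 with R2/(R1+R2) = 0.193 and R1‖R2 ≤ 153 Ω will meet the spec.)

R_th ≤ 153 Ω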